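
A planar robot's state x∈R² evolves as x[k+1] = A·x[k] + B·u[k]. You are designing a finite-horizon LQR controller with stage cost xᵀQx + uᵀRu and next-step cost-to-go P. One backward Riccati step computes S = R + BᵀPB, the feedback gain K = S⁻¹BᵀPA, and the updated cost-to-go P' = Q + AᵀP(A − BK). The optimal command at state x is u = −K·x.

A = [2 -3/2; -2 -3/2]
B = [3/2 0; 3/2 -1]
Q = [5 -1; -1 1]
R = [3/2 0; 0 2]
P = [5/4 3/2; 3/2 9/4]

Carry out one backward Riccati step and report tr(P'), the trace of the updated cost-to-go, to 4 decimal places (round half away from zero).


BᵀP = [4.1250 5.6250; -1.5000 -2.2500]
S = R + BᵀPB = [3/2 0; 0 2] + [14.6250 -5.6250; -5.6250 2.2500] = [16.1250 -5.6250; -5.6250 4.2500]
BᵀPA = [-3.0000 -14.6250; 1.5000 5.6250]
K = S⁻¹·BᵀPA = [-0.1169 -0.8272; 0.1982 0.2287]
A−BK = [2.1753 -0.2592; -1.6264 -0.0305]
AᵀP(A−BK) = [1.3520 0.1753; 0.1753 1.2408]
P' = Q + AᵀP(A−BK) = [6.3520 -0.8247; -0.8247 2.2408]
tr(P') = 8.5928

8.5928


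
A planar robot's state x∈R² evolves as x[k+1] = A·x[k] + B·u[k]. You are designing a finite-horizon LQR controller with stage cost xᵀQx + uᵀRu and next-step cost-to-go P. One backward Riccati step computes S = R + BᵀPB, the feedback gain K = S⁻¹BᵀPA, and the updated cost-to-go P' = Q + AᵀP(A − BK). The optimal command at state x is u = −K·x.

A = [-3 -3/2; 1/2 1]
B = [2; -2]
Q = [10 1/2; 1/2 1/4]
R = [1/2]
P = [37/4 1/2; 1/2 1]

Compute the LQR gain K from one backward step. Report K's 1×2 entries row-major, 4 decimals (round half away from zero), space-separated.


BᵀP = [17.5000 -1.0000]
S = R + BᵀPB = [1/2] + [37.0000] = [37.5000]
BᵀPA = [-53.0000 -27.2500]
K = S⁻¹·BᵀPA = [-1.4133 -0.7267]
A−BK = [-0.1733 -0.0467; -2.3267 -0.4533]
AᵀP(A−BK) = [7.0933 1.7367; 1.7367 0.5108]
P' = Q + AᵀP(A−BK) = [17.0933 2.2367; 2.2367 0.7608]
tr(P') = 17.8542

-1.4133 -0.7267


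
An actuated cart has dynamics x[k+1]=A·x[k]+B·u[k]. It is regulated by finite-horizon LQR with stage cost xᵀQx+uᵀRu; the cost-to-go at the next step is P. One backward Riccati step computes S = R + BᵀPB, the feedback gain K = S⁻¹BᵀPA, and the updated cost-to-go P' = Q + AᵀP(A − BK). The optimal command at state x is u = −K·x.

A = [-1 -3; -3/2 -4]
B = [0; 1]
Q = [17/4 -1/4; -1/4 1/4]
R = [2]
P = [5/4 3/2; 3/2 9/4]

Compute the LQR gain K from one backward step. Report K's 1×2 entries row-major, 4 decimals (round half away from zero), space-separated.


BᵀP = [1.5000 2.2500]
S = R + BᵀPB = [2] + [2.2500] = [4.2500]
BᵀPA = [-4.8750 -13.5000]
K = S⁻¹·BᵀPA = [-1.1471 -3.1765]
A−BK = [-1.0000 -3.0000; -0.3529 -0.8235]
AᵀP(A−BK) = [5.2206 14.5147; 14.5147 40.3676]
P' = Q + AᵀP(A−BK) = [9.4706 14.2647; 14.2647 40.6176]
tr(P') = 50.0882

-1.1471 -3.1765


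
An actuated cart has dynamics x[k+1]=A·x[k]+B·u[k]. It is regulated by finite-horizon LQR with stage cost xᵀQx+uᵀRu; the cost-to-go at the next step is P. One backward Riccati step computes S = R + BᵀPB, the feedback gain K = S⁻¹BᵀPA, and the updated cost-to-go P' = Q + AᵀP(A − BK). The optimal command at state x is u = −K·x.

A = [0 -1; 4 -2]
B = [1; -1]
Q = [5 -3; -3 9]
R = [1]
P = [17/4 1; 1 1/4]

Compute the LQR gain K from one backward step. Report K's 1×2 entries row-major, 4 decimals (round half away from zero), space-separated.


0.8571 -1.3571

BᵀP = [3.2500 0.7500]
S = R + BᵀPB = [1] + [2.5000] = [3.5000]
BᵀPA = [3.0000 -4.7500]
K = S⁻¹·BᵀPA = [0.8571 -1.3571]
A−BK = [-0.8571 0.3571; 4.8571 -3.3571]
AᵀP(A−BK) = [1.4286 -1.9286; -1.9286 2.8036]
P' = Q + AᵀP(A−BK) = [6.4286 -4.9286; -4.9286 11.8036]
tr(P') = 18.2321


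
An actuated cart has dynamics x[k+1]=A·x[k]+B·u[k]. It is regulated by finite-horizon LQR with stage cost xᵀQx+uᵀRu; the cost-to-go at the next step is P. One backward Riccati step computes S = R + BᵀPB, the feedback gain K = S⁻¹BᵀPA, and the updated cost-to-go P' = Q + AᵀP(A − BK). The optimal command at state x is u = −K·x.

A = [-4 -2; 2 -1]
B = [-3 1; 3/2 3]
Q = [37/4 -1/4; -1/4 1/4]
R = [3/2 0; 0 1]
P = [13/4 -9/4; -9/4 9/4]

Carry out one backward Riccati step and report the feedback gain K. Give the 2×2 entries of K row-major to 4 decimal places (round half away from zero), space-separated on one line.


BᵀP = [-13.1250 10.1250; -3.5000 4.5000]
S = R + BᵀPB = [3/2 0; 0 1] + [54.5625 17.2500; 17.2500 10.0000] = [56.0625 17.2500; 17.2500 11.0000]
BᵀPA = [72.7500 16.1250; 23.0000 2.5000]
K = S⁻¹·BᵀPA = [1.2644 0.4207; 0.1081 -0.4324]
A−BK = [-0.3149 -0.3055; -0.2209 -0.3337]
AᵀP(A−BK) = [2.5288 0.8414; 0.8414 0.5476]
P' = Q + AᵀP(A−BK) = [11.7788 0.5914; 0.5914 0.7976]
tr(P') = 12.5764

1.2644 0.4207 0.1081 -0.4324


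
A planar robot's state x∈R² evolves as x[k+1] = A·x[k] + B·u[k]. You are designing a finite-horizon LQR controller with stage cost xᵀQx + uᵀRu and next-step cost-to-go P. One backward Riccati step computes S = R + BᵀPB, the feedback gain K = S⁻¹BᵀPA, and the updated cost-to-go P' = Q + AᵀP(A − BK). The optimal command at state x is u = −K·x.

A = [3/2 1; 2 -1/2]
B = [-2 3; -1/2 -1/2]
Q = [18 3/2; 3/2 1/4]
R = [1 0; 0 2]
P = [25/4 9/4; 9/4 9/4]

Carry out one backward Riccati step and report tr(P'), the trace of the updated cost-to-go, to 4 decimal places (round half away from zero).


BᵀP = [-13.6250 -5.6250; 17.6250 5.6250]
S = R + BᵀPB = [1 0; 0 2] + [30.0625 -38.0625; -38.0625 50.0625] = [31.0625 -38.0625; -38.0625 52.0625]
BᵀPA = [-31.6875 -10.8125; 37.6875 14.8125]
K = S⁻¹·BᵀPA = [-1.2779 0.0052; -0.2104 0.2883]
A−BK = [-0.4247 0.1455; 1.2558 -0.3532]
AᵀP(A−BK) = [3.9974 -0.7636; -0.7636 0.3481]
P' = Q + AᵀP(A−BK) = [21.9974 0.7364; 0.7364 0.5981]
tr(P') = 22.5955

22.5955


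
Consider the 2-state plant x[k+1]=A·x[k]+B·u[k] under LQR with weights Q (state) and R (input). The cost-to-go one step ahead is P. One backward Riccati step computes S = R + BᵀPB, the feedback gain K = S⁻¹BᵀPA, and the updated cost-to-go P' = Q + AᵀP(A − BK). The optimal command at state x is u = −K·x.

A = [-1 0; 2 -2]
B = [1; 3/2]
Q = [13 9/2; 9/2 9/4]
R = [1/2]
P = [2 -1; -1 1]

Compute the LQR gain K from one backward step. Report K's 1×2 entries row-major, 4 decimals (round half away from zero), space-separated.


0.2857 -0.5714

BᵀP = [0.5000 0.5000]
S = R + BᵀPB = [1/2] + [1.2500] = [1.7500]
BᵀPA = [0.5000 -1.0000]
K = S⁻¹·BᵀPA = [0.2857 -0.5714]
A−BK = [-1.2857 0.5714; 1.5714 -1.1429]
AᵀP(A−BK) = [9.8571 -5.7143; -5.7143 3.4286]
P' = Q + AᵀP(A−BK) = [22.8571 -1.2143; -1.2143 5.6786]
tr(P') = 28.5357


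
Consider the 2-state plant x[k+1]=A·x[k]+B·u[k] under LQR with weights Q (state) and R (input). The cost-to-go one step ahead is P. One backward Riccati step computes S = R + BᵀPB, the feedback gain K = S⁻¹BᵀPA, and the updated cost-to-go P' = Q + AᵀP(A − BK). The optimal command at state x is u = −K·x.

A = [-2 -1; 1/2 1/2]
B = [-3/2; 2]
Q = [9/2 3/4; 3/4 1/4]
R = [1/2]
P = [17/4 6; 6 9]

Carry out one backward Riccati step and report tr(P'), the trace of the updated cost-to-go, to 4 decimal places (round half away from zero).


BᵀP = [5.6250 9.0000]
S = R + BᵀPB = [1/2] + [9.5625] = [10.0625]
BᵀPA = [-6.7500 -1.1250]
K = S⁻¹·BᵀPA = [-0.6708 -0.1118]
A−BK = [-3.0062 -1.1677; 1.8416 0.7236]
AᵀP(A−BK) = [2.7220 0.9953; 0.9953 0.3742]
P' = Q + AᵀP(A−BK) = [7.2220 1.7453; 1.7453 0.6242]
tr(P') = 7.8463

7.8463


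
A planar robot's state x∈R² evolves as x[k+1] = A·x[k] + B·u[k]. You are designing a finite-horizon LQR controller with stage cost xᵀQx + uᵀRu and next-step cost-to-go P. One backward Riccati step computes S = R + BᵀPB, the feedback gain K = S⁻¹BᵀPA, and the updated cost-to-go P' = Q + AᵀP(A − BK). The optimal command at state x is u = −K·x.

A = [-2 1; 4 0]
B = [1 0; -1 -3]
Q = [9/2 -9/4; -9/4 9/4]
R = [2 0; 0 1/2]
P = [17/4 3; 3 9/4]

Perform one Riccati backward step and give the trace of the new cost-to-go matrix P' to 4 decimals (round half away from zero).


BᵀP = [1.2500 0.7500; -9.0000 -6.7500]
S = R + BᵀPB = [2 0; 0 1/2] + [0.5000 -2.2500; -2.2500 20.2500] = [2.5000 -2.2500; -2.2500 20.7500]
BᵀPA = [0.5000 1.2500; -9.0000 -9.0000]
K = S⁻¹·BᵀPA = [-0.2109 0.1215; -0.4566 -0.4206]
A−BK = [-1.7891 0.8785; 2.4192 -1.1402]
AᵀP(A−BK) = [0.9960 -0.3458; -0.3458 0.3131]
P' = Q + AᵀP(A−BK) = [5.4960 -2.5958; -2.5958 2.5631]
tr(P') = 8.0591

8.0591


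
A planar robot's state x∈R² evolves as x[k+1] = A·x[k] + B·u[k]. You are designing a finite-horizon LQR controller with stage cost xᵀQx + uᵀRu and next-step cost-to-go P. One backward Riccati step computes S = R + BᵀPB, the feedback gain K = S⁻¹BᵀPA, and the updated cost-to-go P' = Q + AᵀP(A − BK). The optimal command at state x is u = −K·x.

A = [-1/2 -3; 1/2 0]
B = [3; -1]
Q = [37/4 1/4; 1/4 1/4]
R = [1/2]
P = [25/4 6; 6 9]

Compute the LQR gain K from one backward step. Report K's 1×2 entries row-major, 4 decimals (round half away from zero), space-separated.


-0.0630 -1.2857

BᵀP = [12.7500 9.0000]
S = R + BᵀPB = [1/2] + [29.2500] = [29.7500]
BᵀPA = [-1.8750 -38.2500]
K = S⁻¹·BᵀPA = [-0.0630 -1.2857]
A−BK = [-0.3109 0.8571; 0.4370 -1.2857]
AᵀP(A−BK) = [0.6943 -2.0357; -2.0357 7.0714]
P' = Q + AᵀP(A−BK) = [9.9443 -1.7857; -1.7857 7.3214]
tr(P') = 17.2658


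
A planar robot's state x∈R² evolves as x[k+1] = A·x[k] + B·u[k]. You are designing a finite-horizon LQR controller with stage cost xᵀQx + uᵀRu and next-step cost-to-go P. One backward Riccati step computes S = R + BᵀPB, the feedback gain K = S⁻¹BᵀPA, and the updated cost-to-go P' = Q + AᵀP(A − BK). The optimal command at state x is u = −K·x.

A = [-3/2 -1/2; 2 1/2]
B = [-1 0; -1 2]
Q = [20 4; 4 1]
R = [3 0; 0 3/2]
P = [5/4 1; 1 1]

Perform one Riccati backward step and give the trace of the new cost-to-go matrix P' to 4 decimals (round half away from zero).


BᵀP = [-2.2500 -2.0000; 2.0000 2.0000]
S = R + BᵀPB = [3 0; 0 3/2] + [4.2500 -4.0000; -4.0000 4.0000] = [7.2500 -4.0000; -4.0000 5.5000]
BᵀPA = [-0.6250 0.1250; 1.0000 0.0000]
K = S⁻¹·BᵀPA = [0.0236 0.0288; 0.1990 0.0209]
A−BK = [-1.4764 -0.4712; 1.6257 0.4869]
AᵀP(A−BK) = [0.6283 0.1846; 0.1846 0.0589]
P' = Q + AᵀP(A−BK) = [20.6283 4.1846; 4.1846 1.0589]
tr(P') = 21.6872

21.6872


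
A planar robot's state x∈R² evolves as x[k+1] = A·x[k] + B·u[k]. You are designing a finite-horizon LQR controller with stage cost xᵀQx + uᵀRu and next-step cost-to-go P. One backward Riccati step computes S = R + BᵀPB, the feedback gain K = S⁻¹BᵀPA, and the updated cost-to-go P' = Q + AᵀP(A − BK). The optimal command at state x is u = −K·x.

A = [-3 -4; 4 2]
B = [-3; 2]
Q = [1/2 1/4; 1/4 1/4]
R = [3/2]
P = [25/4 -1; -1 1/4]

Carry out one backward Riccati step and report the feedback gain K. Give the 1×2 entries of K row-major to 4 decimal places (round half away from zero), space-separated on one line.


BᵀP = [-20.7500 3.5000]
S = R + BᵀPB = [3/2] + [69.2500] = [70.7500]
BᵀPA = [76.2500 90.0000]
K = S⁻¹·BᵀPA = [1.0777 1.2721]
A−BK = [0.2332 -0.1837; 1.8445 -0.5442]
AᵀP(A−BK) = [2.0724 2.0035; 2.0035 2.5124]
P' = Q + AᵀP(A−BK) = [2.5724 2.2535; 2.2535 2.7624]
tr(P') = 5.3348

1.0777 1.2721


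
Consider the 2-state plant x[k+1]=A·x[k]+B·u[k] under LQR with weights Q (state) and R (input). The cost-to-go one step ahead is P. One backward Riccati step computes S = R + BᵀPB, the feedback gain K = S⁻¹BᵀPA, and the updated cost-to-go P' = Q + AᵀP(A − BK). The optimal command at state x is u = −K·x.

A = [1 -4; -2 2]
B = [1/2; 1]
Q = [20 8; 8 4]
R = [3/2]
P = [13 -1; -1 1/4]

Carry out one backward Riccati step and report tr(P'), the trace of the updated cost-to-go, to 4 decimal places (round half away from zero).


131.4375

BᵀP = [5.5000 -0.2500]
S = R + BᵀPB = [3/2] + [2.5000] = [4.0000]
BᵀPA = [6.0000 -22.5000]
K = S⁻¹·BᵀPA = [1.5000 -5.6250]
A−BK = [0.2500 -1.1875; -3.5000 7.6250]
AᵀP(A−BK) = [9.0000 -29.2500; -29.2500 98.4375]
P' = Q + AᵀP(A−BK) = [29.0000 -21.2500; -21.2500 102.4375]
tr(P') = 131.4375


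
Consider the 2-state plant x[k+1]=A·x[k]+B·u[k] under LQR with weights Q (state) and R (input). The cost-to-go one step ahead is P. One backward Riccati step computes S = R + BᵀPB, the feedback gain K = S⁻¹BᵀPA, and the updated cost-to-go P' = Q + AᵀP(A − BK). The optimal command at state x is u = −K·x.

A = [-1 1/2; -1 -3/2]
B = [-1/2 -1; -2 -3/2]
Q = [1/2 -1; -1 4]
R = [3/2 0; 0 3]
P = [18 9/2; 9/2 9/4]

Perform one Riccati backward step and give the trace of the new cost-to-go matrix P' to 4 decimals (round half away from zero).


BᵀP = [-18.0000 -6.7500; -24.7500 -7.8750]
S = R + BᵀPB = [3/2 0; 0 3] + [22.5000 28.1250; 28.1250 36.5625] = [24.0000 28.1250; 28.1250 39.5625]
BᵀPA = [24.7500 1.1250; 32.6250 -0.5625]
K = S⁻¹·BᵀPA = [0.3886 0.3807; 0.5484 -0.2848]
A−BK = [-0.2573 0.4055; 0.5998 -1.1659]
AᵀP(A−BK) = [1.7409 -1.2538; -1.2538 2.2240]
P' = Q + AᵀP(A−BK) = [2.2409 -2.2538; -2.2538 6.2240]
tr(P') = 8.4650

8.4650


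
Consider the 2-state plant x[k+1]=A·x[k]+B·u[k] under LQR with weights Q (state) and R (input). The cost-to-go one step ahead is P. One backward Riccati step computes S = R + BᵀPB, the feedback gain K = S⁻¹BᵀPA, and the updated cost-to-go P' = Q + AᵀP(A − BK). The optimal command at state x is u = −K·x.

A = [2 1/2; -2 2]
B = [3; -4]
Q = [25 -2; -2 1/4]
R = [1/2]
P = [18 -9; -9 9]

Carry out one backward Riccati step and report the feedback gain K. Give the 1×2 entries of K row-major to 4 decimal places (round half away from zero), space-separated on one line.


BᵀP = [90.0000 -63.0000]
S = R + BᵀPB = [1/2] + [522.0000] = [522.5000]
BᵀPA = [306.0000 -81.0000]
K = S⁻¹·BᵀPA = [0.5856 -0.1550]
A−BK = [0.2431 0.9651; 0.3426 1.3799]
AᵀP(A−BK) = [0.7923 2.4373; 2.4373 9.9431]
P' = Q + AᵀP(A−BK) = [25.7923 0.4373; 0.4373 10.1931]
tr(P') = 35.9854

0.5856 -0.1550


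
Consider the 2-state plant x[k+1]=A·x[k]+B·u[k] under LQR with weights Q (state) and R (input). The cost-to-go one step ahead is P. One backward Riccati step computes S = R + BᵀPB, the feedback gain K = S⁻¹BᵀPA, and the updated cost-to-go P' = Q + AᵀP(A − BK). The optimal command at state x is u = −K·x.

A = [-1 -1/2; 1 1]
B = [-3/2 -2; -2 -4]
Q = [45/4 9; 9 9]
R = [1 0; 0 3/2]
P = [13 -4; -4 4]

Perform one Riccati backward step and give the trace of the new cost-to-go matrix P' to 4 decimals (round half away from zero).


33.0037

BᵀP = [-11.5000 -2.0000; -10.0000 -8.0000]
S = R + BᵀPB = [1 0; 0 3/2] + [21.2500 31.0000; 31.0000 52.0000] = [22.2500 31.0000; 31.0000 53.5000]
BᵀPA = [9.5000 3.7500; 2.0000 -3.0000]
K = S⁻¹·BᵀPA = [1.9455 1.2801; -1.0899 -0.7978]
A−BK = [-0.2616 -0.1755; 0.5313 0.3689]
AᵀP(A−BK) = [8.6975 5.9346; 5.9346 4.0561]
P' = Q + AᵀP(A−BK) = [19.9475 14.9346; 14.9346 13.0561]
tr(P') = 33.0037


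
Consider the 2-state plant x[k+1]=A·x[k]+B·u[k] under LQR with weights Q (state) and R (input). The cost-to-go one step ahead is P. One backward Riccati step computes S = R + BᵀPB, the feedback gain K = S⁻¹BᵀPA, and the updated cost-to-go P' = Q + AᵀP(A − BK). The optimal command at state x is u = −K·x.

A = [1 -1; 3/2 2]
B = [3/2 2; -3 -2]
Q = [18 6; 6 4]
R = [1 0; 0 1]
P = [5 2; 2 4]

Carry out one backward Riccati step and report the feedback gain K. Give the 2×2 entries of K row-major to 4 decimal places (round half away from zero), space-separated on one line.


BᵀP = [1.5000 -9.0000; 6.0000 -4.0000]
S = R + BᵀPB = [1 0; 0 1] + [29.2500 21.0000; 21.0000 20.0000] = [30.2500 21.0000; 21.0000 21.0000]
BᵀPA = [-12.0000 -19.5000; 0.0000 -14.0000]
K = S⁻¹·BᵀPA = [-1.2973 -0.5946; 1.2973 -0.0721]
A−BK = [0.3514 0.0360; 0.2027 0.0721]
AᵀP(A−BK) = [4.4324 0.8649; 0.8649 0.3964]
P' = Q + AᵀP(A−BK) = [22.4324 6.8649; 6.8649 4.3964]
tr(P') = 26.8288

-1.2973 -0.5946 1.2973 -0.0721


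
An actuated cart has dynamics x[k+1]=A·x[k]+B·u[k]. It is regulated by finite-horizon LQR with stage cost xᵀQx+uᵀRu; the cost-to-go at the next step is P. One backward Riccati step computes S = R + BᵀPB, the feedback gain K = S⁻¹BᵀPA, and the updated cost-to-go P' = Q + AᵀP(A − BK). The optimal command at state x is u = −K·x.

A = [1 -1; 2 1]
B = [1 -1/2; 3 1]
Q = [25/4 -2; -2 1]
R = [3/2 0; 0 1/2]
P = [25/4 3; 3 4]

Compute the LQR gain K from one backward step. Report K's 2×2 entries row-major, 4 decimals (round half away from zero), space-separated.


0.7618 -0.1494 -0.2426 1.2169

BᵀP = [15.2500 15.0000; -0.1250 2.5000]
S = R + BᵀPB = [3/2 0; 0 1/2] + [60.2500 7.3750; 7.3750 2.5625] = [61.7500 7.3750; 7.3750 3.0625]
BᵀPA = [45.2500 -0.2500; 4.8750 2.6250]
K = S⁻¹·BᵀPA = [0.7618 -0.1494; -0.2426 1.2169]
A−BK = [0.1169 -0.2422; -0.0427 0.2313]
AᵀP(A−BK) = [0.9627 -0.4226; -0.4226 1.0183]
P' = Q + AᵀP(A−BK) = [7.2127 -2.4226; -2.4226 2.0183]
tr(P') = 9.2310


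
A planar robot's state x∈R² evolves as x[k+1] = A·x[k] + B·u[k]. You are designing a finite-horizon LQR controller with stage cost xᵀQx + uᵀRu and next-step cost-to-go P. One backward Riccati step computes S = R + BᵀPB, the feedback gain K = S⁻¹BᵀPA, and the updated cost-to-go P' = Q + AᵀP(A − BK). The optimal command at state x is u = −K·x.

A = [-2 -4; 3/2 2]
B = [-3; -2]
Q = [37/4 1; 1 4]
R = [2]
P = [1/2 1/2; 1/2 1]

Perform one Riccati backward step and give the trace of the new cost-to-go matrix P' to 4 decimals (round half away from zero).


17.9508

BᵀP = [-2.5000 -3.5000]
S = R + BᵀPB = [2] + [14.5000] = [16.5000]
BᵀPA = [-0.2500 3.0000]
K = S⁻¹·BᵀPA = [-0.0152 0.1818]
A−BK = [-2.0455 -3.4545; 1.4697 2.3636]
AᵀP(A−BK) = [1.2462 2.0455; 2.0455 3.4545]
P' = Q + AᵀP(A−BK) = [10.4962 3.0455; 3.0455 7.4545]
tr(P') = 17.9508


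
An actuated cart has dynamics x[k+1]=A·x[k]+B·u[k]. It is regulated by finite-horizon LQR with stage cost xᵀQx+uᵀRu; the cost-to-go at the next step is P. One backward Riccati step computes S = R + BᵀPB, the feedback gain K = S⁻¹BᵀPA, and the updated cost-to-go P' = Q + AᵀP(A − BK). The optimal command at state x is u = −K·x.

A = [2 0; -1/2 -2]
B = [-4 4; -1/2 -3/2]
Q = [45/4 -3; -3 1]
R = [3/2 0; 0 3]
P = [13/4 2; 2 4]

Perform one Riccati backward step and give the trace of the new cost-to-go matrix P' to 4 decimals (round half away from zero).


15.8709

BᵀP = [-14.0000 -10.0000; 10.0000 2.0000]
S = R + BᵀPB = [3/2 0; 0 3] + [61.0000 -41.0000; -41.0000 37.0000] = [62.5000 -41.0000; -41.0000 40.0000]
BᵀPA = [-23.0000 20.0000; 19.0000 -4.0000]
K = S⁻¹·BᵀPA = [-0.1722 0.7766; 0.2985 0.6960]
A−BK = [0.1172 0.3223; -0.1383 -0.5678]
AᵀP(A−BK) = [0.3681 0.6374; 0.6374 3.2527]
P' = Q + AᵀP(A−BK) = [11.6181 -2.3626; -2.3626 4.2527]
tr(P') = 15.8709


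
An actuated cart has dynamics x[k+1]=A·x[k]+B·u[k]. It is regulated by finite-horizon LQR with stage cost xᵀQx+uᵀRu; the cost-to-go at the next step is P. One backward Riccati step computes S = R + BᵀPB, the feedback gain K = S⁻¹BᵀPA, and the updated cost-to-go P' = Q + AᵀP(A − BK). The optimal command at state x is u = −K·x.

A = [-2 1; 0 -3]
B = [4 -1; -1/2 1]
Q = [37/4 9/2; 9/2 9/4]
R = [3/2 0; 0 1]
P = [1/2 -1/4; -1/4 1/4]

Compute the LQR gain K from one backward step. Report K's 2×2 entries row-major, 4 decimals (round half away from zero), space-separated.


-0.3550 0.3834 0.1538 -0.4462

BᵀP = [2.1250 -1.1250; -0.7500 0.5000]
S = R + BᵀPB = [3/2 0; 0 1] + [9.0625 -3.2500; -3.2500 1.2500] = [10.5625 -3.2500; -3.2500 2.2500]
BᵀPA = [-4.2500 5.5000; 1.5000 -2.2500]
K = S⁻¹·BᵀPA = [-0.3550 0.3834; 0.1538 -0.4462]
A−BK = [-0.4260 -0.9799; -0.3314 -2.3621]
AᵀP(A−BK) = [0.2604 -0.2012; -0.2012 1.1373]
P' = Q + AᵀP(A−BK) = [9.5104 4.2988; 4.2988 3.3873]
tr(P') = 12.8976


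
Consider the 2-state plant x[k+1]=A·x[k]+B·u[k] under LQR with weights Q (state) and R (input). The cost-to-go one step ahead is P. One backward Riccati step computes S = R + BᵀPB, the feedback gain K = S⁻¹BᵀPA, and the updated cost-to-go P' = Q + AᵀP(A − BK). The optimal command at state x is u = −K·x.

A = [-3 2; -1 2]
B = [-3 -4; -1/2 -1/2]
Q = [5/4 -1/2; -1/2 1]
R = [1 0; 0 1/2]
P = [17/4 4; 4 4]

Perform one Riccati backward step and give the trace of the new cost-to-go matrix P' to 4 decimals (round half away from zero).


BᵀP = [-14.7500 -14.0000; -19.0000 -18.0000]
S = R + BᵀPB = [1 0; 0 1/2] + [51.2500 66.0000; 66.0000 85.0000] = [52.2500 66.0000; 66.0000 85.5000]
BᵀPA = [58.2500 -57.5000; 75.0000 -74.0000]
K = S⁻¹·BᵀPA = [0.2727 -0.2896; 0.6667 -0.6420]
A−BK = [0.4848 -1.4366; -0.5303 1.5342]
AᵀP(A−BK) = [0.3636 -0.4848; -0.4848 0.8440]
P' = Q + AᵀP(A−BK) = [1.6136 -0.9848; -0.9848 1.8440]
tr(P') = 3.4576

3.4576


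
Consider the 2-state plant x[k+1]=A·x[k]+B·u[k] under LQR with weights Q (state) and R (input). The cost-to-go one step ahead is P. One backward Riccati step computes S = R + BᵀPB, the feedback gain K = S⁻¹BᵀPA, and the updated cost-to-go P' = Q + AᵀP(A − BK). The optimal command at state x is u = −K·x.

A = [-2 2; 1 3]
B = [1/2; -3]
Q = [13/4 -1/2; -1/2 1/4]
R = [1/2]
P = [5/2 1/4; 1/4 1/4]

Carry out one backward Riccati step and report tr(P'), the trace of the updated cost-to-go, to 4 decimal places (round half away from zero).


26.7024

BᵀP = [0.5000 -0.6250]
S = R + BᵀPB = [1/2] + [2.1250] = [2.6250]
BᵀPA = [-1.6250 -0.8750]
K = S⁻¹·BᵀPA = [-0.6190 -0.3333]
A−BK = [-1.6905 2.1667; -0.8571 2.0000]
AᵀP(A−BK) = [8.2440 -10.7917; -10.7917 14.9583]
P' = Q + AᵀP(A−BK) = [11.4940 -11.2917; -11.2917 15.2083]
tr(P') = 26.7024


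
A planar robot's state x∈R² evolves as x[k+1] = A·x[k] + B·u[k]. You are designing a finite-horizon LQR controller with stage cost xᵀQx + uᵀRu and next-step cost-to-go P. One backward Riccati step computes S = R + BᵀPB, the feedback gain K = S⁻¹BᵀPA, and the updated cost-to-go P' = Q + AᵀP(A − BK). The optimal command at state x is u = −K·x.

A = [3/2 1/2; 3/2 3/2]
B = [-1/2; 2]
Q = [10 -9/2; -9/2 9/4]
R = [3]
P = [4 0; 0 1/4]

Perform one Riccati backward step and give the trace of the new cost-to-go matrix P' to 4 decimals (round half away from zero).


22.3500

BᵀP = [-2.0000 0.5000]
S = R + BᵀPB = [3] + [2.0000] = [5.0000]
BᵀPA = [-2.2500 -0.2500]
K = S⁻¹·BᵀPA = [-0.4500 -0.0500]
A−BK = [1.2750 0.4750; 2.4000 1.6000]
AᵀP(A−BK) = [8.5500 3.4500; 3.4500 1.5500]
P' = Q + AᵀP(A−BK) = [18.5500 -1.0500; -1.0500 3.8000]
tr(P') = 22.3500


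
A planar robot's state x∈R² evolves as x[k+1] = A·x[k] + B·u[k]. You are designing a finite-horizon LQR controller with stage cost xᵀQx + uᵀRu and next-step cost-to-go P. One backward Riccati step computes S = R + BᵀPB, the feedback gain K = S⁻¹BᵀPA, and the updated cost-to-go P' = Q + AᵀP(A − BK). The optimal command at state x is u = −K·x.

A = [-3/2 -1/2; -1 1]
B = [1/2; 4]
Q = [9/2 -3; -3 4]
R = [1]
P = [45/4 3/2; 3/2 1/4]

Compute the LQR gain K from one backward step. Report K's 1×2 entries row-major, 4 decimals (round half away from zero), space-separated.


-1.3891 -0.2941

BᵀP = [11.6250 1.7500]
S = R + BᵀPB = [1] + [12.8125] = [13.8125]
BᵀPA = [-19.1875 -4.0625]
K = S⁻¹·BᵀPA = [-1.3891 -0.2941]
A−BK = [-0.8054 -0.3529; 4.5566 2.1765]
AᵀP(A−BK) = [3.4084 1.0441; 1.0441 0.3676]
P' = Q + AᵀP(A−BK) = [7.9084 -1.9559; -1.9559 4.3676]
tr(P') = 12.2760


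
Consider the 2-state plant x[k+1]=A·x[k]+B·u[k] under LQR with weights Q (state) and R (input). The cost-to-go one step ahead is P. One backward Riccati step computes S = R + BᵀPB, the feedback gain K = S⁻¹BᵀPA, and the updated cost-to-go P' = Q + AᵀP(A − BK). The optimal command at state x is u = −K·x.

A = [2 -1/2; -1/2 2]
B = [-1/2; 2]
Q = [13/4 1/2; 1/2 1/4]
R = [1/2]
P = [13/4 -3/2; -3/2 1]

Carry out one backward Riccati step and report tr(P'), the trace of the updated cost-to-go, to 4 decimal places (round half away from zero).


6.6391

BᵀP = [-4.6250 2.7500]
S = R + BᵀPB = [1/2] + [7.8125] = [8.3125]
BᵀPA = [-10.6250 7.8125]
K = S⁻¹·BᵀPA = [-1.2782 0.9398]
A−BK = [1.3609 -0.0301; 2.0564 0.1203]
AᵀP(A−BK) = [2.6692 -0.6391; -0.6391 0.4699]
P' = Q + AᵀP(A−BK) = [5.9192 -0.1391; -0.1391 0.7199]
tr(P') = 6.6391


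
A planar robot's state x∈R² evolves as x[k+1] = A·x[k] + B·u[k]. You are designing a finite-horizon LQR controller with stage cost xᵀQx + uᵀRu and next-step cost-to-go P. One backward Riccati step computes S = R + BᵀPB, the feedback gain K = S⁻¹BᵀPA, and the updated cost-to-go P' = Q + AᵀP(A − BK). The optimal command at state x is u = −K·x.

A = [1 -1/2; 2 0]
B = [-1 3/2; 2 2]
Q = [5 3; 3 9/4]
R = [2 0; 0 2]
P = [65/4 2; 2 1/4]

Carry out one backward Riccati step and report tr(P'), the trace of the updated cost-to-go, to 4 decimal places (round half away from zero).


BᵀP = [-12.2500 -1.5000; 28.3750 3.5000]
S = R + BᵀPB = [2 0; 0 2] + [9.2500 -21.3750; -21.3750 49.5625] = [11.2500 -21.3750; -21.3750 51.5625]
BᵀPA = [-15.2500 6.1250; 35.3750 -14.1875]
K = S⁻¹·BᵀPA = [-0.2451 0.1020; 0.5845 -0.2329]
A−BK = [-0.1218 -0.0487; 1.3212 0.2618]
AᵀP(A−BK) = [0.8371 -0.3318; -0.3318 0.1339]
P' = Q + AᵀP(A−BK) = [5.8371 2.6682; 2.6682 2.3839]
tr(P') = 8.2211

8.2211


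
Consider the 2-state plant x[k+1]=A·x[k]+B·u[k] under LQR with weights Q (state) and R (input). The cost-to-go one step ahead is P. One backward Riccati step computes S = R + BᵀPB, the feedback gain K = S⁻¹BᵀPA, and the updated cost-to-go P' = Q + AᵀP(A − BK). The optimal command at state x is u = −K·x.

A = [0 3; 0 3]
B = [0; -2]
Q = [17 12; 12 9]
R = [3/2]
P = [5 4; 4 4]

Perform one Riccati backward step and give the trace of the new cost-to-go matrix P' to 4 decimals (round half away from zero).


BᵀP = [-8.0000 -8.0000]
S = R + BᵀPB = [3/2] + [16.0000] = [17.5000]
BᵀPA = [0.0000 -48.0000]
K = S⁻¹·BᵀPA = [0.0000 -2.7429]
A−BK = [0.0000 3.0000; 0.0000 -2.4857]
AᵀP(A−BK) = [0.0000 0.0000; 0.0000 21.3429]
P' = Q + AᵀP(A−BK) = [17.0000 12.0000; 12.0000 30.3429]
tr(P') = 47.3429

47.3429


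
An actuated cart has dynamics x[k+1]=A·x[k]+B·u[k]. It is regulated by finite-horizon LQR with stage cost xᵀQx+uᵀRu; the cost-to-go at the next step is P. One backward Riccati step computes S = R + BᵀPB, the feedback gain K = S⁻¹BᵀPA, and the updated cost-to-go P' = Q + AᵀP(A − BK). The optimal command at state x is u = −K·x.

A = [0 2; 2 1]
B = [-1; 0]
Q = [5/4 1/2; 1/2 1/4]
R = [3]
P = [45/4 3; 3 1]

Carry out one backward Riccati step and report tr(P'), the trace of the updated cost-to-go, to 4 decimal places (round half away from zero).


15.3421

BᵀP = [-11.2500 -3.0000]
S = R + BᵀPB = [3] + [11.2500] = [14.2500]
BᵀPA = [-6.0000 -25.5000]
K = S⁻¹·BᵀPA = [-0.4211 -1.7895]
A−BK = [-0.4211 0.2105; 2.0000 1.0000]
AᵀP(A−BK) = [1.4737 3.2632; 3.2632 12.3684]
P' = Q + AᵀP(A−BK) = [2.7237 3.7632; 3.7632 12.6184]
tr(P') = 15.3421


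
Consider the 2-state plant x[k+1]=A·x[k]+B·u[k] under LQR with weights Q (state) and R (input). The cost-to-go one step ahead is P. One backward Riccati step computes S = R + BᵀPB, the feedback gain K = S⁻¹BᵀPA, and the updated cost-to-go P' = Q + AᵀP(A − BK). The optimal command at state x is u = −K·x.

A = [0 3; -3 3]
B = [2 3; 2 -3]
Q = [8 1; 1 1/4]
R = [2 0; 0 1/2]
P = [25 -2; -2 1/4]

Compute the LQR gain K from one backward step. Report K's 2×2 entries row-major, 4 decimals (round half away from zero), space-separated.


BᵀP = [46.0000 -3.5000; 81.0000 -6.7500]
S = R + BᵀPB = [2 0; 0 1/2] + [85.0000 148.5000; 148.5000 263.2500] = [87.0000 148.5000; 148.5000 263.7500]
BᵀPA = [10.5000 127.5000; 20.2500 222.7500]
K = S⁻¹·BᵀPA = [-0.2659 0.6149; 0.2265 0.4983]
A−BK = [-0.1477 0.2752; -1.7886 3.2651]
AᵀP(A−BK) = [0.4555 -0.7978; -0.7978 1.8448]
P' = Q + AᵀP(A−BK) = [8.4555 0.2022; 0.2022 2.0948]
tr(P') = 10.5503

-0.2659 0.6149 0.2265 0.4983


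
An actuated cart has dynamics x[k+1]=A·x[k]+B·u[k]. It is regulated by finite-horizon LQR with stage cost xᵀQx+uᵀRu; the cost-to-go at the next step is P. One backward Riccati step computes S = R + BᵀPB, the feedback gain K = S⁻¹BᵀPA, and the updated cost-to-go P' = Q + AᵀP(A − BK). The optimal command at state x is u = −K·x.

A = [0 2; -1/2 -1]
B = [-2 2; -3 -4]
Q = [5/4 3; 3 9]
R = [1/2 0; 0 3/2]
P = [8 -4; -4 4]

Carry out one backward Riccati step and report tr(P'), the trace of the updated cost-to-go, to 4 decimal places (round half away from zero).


10.8339

BᵀP = [-4.0000 -4.0000; 32.0000 -24.0000]
S = R + BᵀPB = [1/2 0; 0 3/2] + [20.0000 8.0000; 8.0000 160.0000] = [20.5000 8.0000; 8.0000 161.5000]
BᵀPA = [2.0000 -4.0000; 12.0000 88.0000]
K = S⁻¹·BᵀPA = [0.0699 -0.4158; 0.0708 0.5655]
A−BK = [-0.0018 0.0374; -0.0069 0.0146]
AᵀP(A−BK) = [0.0101 0.0457; 0.0457 0.5738]
P' = Q + AᵀP(A−BK) = [1.2601 3.0457; 3.0457 9.5738]
tr(P') = 10.8339


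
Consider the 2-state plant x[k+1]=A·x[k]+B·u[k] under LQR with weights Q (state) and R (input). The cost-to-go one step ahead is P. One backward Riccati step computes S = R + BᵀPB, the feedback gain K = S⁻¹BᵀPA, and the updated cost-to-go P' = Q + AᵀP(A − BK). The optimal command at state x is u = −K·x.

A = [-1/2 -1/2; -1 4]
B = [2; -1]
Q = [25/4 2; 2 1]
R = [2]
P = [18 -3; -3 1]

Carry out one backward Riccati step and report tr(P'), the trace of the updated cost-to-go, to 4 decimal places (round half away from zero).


14.5201

BᵀP = [39.0000 -7.0000]
S = R + BᵀPB = [2] + [85.0000] = [87.0000]
BᵀPA = [-12.5000 -47.5000]
K = S⁻¹·BᵀPA = [-0.1437 -0.5460]
A−BK = [-0.2126 0.5920; -1.1437 3.4540]
AᵀP(A−BK) = [0.7040 -1.8247; -1.8247 6.5661]
P' = Q + AᵀP(A−BK) = [6.9540 0.1753; 0.1753 7.5661]
tr(P') = 14.5201


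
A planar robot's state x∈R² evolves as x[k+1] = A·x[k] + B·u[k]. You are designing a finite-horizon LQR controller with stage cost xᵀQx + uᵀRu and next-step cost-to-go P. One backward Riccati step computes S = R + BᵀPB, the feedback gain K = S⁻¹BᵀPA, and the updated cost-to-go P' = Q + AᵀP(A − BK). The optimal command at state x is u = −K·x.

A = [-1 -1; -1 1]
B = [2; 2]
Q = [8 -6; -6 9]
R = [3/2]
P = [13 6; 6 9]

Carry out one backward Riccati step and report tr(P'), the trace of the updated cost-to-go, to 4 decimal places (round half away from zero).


BᵀP = [38.0000 30.0000]
S = R + BᵀPB = [3/2] + [136.0000] = [137.5000]
BᵀPA = [-68.0000 -8.0000]
K = S⁻¹·BᵀPA = [-0.4945 -0.0582]
A−BK = [-0.0109 -0.8836; -0.0109 1.1164]
AᵀP(A−BK) = [0.3709 0.0436; 0.0436 9.5345]
P' = Q + AᵀP(A−BK) = [8.3709 -5.9564; -5.9564 18.5345]
tr(P') = 26.9055

26.9055


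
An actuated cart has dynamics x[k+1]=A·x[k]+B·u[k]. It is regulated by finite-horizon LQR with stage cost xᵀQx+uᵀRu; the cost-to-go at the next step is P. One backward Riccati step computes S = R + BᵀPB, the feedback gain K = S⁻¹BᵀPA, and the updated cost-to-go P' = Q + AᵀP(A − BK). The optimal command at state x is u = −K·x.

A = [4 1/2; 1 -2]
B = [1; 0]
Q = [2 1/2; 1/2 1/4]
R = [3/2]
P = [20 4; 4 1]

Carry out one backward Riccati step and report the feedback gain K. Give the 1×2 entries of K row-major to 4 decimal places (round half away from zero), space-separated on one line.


BᵀP = [20.0000 4.0000]
S = R + BᵀPB = [3/2] + [20.0000] = [21.5000]
BᵀPA = [84.0000 2.0000]
K = S⁻¹·BᵀPA = [3.9070 0.0930]
A−BK = [0.0930 0.4070; 1.0000 -2.0000]
AᵀP(A−BK) = [24.8140 0.1860; 0.1860 0.8140]
P' = Q + AᵀP(A−BK) = [26.8140 0.6860; 0.6860 1.0640]
tr(P') = 27.8779

3.9070 0.0930


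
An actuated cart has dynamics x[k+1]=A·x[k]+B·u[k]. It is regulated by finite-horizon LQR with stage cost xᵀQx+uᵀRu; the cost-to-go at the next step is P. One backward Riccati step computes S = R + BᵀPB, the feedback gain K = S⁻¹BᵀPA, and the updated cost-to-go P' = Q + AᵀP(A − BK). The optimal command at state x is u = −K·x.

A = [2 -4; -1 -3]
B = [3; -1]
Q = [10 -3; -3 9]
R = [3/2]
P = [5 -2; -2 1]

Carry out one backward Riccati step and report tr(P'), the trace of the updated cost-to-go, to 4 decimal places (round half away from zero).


BᵀP = [17.0000 -7.0000]
S = R + BᵀPB = [3/2] + [58.0000] = [59.5000]
BᵀPA = [41.0000 -47.0000]
K = S⁻¹·BᵀPA = [0.6891 -0.7899]
A−BK = [-0.0672 -1.6303; -0.3109 -3.7899]
AᵀP(A−BK) = [0.7479 -0.6134; -0.6134 3.8739]
P' = Q + AᵀP(A−BK) = [10.7479 -3.6134; -3.6134 12.8739]
tr(P') = 23.6218

23.6218


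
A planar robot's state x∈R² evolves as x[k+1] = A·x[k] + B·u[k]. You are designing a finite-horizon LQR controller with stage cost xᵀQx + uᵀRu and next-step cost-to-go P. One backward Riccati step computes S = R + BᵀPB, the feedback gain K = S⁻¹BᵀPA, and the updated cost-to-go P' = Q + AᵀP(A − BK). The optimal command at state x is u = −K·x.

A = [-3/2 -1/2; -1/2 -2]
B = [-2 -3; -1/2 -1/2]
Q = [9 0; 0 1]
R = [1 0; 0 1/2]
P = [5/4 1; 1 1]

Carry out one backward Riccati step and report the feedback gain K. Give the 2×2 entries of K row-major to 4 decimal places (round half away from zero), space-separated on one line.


0.1589 0.2124 0.4331 0.4632

BᵀP = [-3.0000 -2.5000; -4.2500 -3.5000]
S = R + BᵀPB = [1 0; 0 1/2] + [7.2500 10.2500; 10.2500 14.5000] = [8.2500 10.2500; 10.2500 15.0000]
BᵀPA = [5.7500 6.5000; 8.1250 9.1250]
K = S⁻¹·BᵀPA = [0.1589 0.2124; 0.4331 0.4632]
A−BK = [0.1171 1.3144; -0.2040 -1.6622]
AᵀP(A−BK) = [0.1300 0.2028; 0.2028 0.7053]
P' = Q + AᵀP(A−BK) = [9.1300 0.2028; 0.2028 1.7053]
tr(P') = 10.8353


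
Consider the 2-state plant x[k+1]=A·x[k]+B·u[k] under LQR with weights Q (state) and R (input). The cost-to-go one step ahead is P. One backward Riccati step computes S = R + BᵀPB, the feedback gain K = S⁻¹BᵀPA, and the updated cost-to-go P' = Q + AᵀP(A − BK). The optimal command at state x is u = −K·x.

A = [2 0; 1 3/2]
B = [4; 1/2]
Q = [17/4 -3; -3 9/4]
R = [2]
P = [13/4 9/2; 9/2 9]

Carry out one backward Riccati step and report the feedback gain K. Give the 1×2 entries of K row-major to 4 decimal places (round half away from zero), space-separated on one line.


BᵀP = [15.2500 22.5000]
S = R + BᵀPB = [2] + [72.2500] = [74.2500]
BᵀPA = [53.0000 33.7500]
K = S⁻¹·BᵀPA = [0.7138 0.4545]
A−BK = [-0.8552 -1.8182; 0.6431 1.2727]
AᵀP(A−BK) = [2.1684 2.9091; 2.9091 4.9091]
P' = Q + AᵀP(A−BK) = [6.4184 -0.0909; -0.0909 7.1591]
tr(P') = 13.5774

0.7138 0.4545


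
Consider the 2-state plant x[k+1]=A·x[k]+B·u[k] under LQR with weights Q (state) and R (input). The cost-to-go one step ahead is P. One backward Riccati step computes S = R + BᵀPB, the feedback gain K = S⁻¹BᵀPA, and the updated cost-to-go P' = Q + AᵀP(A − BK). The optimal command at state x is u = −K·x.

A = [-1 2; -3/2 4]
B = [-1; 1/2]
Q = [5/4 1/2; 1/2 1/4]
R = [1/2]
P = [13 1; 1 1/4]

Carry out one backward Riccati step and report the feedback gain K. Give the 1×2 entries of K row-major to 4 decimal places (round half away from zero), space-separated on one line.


1.0995 -2.2687

BᵀP = [-12.5000 -0.8750]
S = R + BᵀPB = [1/2] + [12.0625] = [12.5625]
BᵀPA = [13.8125 -28.5000]
K = S⁻¹·BᵀPA = [1.0995 -2.2687]
A−BK = [0.0995 -0.2687; -2.0498 5.1343]
AᵀP(A−BK) = [1.3756 -3.1642; -3.1642 7.3433]
P' = Q + AᵀP(A−BK) = [2.6256 -2.6642; -2.6642 7.5933]
tr(P') = 10.2189


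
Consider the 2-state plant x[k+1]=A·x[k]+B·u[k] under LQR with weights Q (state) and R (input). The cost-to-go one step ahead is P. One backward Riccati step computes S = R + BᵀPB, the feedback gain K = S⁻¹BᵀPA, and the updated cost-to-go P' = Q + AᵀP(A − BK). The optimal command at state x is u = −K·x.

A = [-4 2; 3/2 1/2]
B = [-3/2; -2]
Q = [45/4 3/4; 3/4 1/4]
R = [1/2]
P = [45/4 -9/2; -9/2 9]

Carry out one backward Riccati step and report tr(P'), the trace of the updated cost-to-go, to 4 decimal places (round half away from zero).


BᵀP = [-7.8750 -11.2500]
S = R + BᵀPB = [1/2] + [34.3125] = [34.8125]
BᵀPA = [14.6250 -21.3750]
K = S⁻¹·BᵀPA = [0.4201 -0.6140]
A−BK = [-3.3698 1.0790; 2.3402 -0.7280]
AᵀP(A−BK) = [248.1059 -78.7702; -78.7702 25.1257]
P' = Q + AᵀP(A−BK) = [259.3559 -78.0202; -78.0202 25.3757]
tr(P') = 284.7316

284.7316


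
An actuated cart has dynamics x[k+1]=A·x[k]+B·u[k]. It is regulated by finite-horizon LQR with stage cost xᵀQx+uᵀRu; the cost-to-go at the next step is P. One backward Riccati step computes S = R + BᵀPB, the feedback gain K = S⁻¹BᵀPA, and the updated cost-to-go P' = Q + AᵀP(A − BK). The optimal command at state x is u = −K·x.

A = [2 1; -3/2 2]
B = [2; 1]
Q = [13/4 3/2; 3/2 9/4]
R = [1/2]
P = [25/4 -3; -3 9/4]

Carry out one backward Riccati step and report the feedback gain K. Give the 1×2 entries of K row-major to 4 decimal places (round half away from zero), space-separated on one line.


1.5635 0.1270

BᵀP = [9.5000 -3.7500]
S = R + BᵀPB = [1/2] + [15.2500] = [15.7500]
BᵀPA = [24.6250 2.0000]
K = S⁻¹·BᵀPA = [1.5635 0.1270]
A−BK = [-1.1270 0.7460; -3.0635 1.8730]
AᵀP(A−BK) = [9.5615 -4.8770; -4.8770 2.9960]
P' = Q + AᵀP(A−BK) = [12.8115 -3.3770; -3.3770 5.2460]
tr(P') = 18.0575


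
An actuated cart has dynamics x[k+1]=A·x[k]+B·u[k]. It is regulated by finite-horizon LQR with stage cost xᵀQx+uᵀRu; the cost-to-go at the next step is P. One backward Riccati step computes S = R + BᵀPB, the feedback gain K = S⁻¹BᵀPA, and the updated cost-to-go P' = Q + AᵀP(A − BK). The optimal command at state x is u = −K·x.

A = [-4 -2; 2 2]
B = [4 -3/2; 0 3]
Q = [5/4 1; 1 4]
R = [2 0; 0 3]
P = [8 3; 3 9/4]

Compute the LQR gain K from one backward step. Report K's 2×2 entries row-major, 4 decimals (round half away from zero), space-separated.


BᵀP = [32.0000 12.0000; -3.0000 2.2500]
S = R + BᵀPB = [2 0; 0 3] + [128.0000 -12.0000; -12.0000 11.2500] = [130.0000 -12.0000; -12.0000 14.2500]
BᵀPA = [-104.0000 -40.0000; 16.5000 10.5000]
K = S⁻¹·BᵀPA = [-0.7515 -0.2599; 0.5250 0.5180]
A−BK = [-0.2063 -0.1835; 0.4249 0.4460]
AᵀP(A−BK) = [2.1773 1.4258; 1.4258 1.1659]
P' = Q + AᵀP(A−BK) = [3.4273 2.4258; 2.4258 5.1659]
tr(P') = 8.5933

-0.7515 -0.2599 0.5250 0.5180


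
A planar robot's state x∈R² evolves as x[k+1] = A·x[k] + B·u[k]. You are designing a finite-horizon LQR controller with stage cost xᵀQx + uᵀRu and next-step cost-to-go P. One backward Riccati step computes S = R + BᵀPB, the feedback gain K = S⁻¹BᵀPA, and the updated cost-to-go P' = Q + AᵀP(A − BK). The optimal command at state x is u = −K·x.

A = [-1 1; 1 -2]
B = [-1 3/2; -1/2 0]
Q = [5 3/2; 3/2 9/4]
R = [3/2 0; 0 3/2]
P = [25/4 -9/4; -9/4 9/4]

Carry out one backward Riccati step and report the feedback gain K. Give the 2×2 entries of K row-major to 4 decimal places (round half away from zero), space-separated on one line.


-0.0213 0.2606 -0.8298 1.1649

BᵀP = [-5.1250 1.1250; 9.3750 -3.3750]
S = R + BᵀPB = [3/2 0; 0 3/2] + [4.5625 -7.6875; -7.6875 14.0625] = [6.0625 -7.6875; -7.6875 15.5625]
BᵀPA = [6.2500 -7.3750; -12.7500 16.1250]
K = S⁻¹·BᵀPA = [-0.0213 0.2606; -0.8298 1.1649]
A−BK = [0.2234 -0.4867; 0.9894 -1.8697]
AᵀP(A−BK) = [2.5532 -4.2766; -4.2766 7.3883]
P' = Q + AᵀP(A−BK) = [7.5532 -2.7766; -2.7766 9.6383]
tr(P') = 17.1915


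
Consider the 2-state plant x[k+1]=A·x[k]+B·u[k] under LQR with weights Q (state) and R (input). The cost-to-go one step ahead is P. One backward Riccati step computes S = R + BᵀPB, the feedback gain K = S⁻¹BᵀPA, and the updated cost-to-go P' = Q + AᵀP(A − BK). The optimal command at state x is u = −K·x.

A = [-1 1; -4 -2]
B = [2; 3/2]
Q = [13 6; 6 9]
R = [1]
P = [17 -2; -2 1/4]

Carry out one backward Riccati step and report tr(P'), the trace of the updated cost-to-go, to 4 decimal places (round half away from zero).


BᵀP = [31.0000 -3.6250]
S = R + BᵀPB = [1] + [56.5625] = [57.5625]
BᵀPA = [-16.5000 38.2500]
K = S⁻¹·BᵀPA = [-0.2866 0.6645]
A−BK = [-0.4267 -0.3290; -3.5700 -2.9967]
AᵀP(A−BK) = [0.2704 -0.0358; -0.0358 0.5831]
P' = Q + AᵀP(A−BK) = [13.2704 5.9642; 5.9642 9.5831]
tr(P') = 22.8534

22.8534
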